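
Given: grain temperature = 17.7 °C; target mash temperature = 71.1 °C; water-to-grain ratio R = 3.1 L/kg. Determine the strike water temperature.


T_strike = (0.41/R)·(T_mash − T_grain) + T_mash
T_strike = (0.41/3.1)·(71.1 − 17.7) + 71.1

78.1626 °C


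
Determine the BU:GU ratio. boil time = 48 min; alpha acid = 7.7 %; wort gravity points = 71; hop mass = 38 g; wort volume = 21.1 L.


U = 1.65·0.000125^(GP/1000)·(1−e^(−0.04t))/4.15;  IBU = (α/100)·m·U·1000/V;  BU:GU = IBU/GP
U = 1.65·0.000125^(71/1000)·(1−e^(−0.04·48))/4.15 = 0.1793
IBU = (7.7/100)·38·0.1793·1000/21.1 = 24.8575
BU:GU = 24.8575/71

0.3501


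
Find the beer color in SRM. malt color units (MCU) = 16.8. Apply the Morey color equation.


SRM = 1.4922 · MCU^0.6859
SRM = 1.4922 · 16.8^0.6859

10.3340 SRM


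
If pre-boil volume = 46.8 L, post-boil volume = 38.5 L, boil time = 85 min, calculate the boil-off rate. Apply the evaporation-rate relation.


rate = (V_pre − V_post) / (t_min/60)
rate = (46.8 − 38.5) / (85/60)

5.8588 L/hr


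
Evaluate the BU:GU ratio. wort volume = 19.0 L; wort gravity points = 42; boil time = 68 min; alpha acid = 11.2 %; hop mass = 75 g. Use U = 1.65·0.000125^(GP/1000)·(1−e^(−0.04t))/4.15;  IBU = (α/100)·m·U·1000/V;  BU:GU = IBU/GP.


U = 1.65·0.000125^(42/1000)·(1−e^(−0.04·68))/4.15 = 0.2546
IBU = (11.2/100)·75·0.2546·1000/19.0 = 112.5737
BU:GU = 112.5737/42

2.6803


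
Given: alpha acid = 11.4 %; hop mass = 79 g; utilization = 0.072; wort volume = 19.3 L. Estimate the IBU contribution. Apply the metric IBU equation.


IBU = (α/100)·mass·U·1000 / V
IBU = (11.4/100)·79·0.072·1000 / 19.3

33.5975 IBU


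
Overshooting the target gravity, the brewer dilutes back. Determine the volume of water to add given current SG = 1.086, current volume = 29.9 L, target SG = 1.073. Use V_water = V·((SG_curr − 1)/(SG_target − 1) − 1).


V_water = 29.9·((1.086 − 1)/(1.073 − 1) − 1)

5.3247 L


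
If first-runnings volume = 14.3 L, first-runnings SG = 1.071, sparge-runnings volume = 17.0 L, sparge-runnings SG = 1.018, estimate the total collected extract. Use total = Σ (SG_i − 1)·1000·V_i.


first = (1.071 − 1)·1000·14.3 = 1015.3000
sparge = (1.018 − 1)·1000·17.0 = 306.0000
total = 1015.3000 + 306.0000

1321.3000 gravity·L


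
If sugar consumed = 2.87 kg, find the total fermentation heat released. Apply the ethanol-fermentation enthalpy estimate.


Q = m_sugar · 590 kJ/kg
Q = 2.87 · 590

1693.3000 kJ


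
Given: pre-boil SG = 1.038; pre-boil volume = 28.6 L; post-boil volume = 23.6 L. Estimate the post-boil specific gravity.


SG_post = 1 + (SG_pre − 1)·V_pre/V_post
pts_pre = (1.038 − 1)·1000 = 38.0000
pts_post = 38.0000·28.6/23.6 = 46.0508
SG_post = 1 + 46.0508/1000

1.0461


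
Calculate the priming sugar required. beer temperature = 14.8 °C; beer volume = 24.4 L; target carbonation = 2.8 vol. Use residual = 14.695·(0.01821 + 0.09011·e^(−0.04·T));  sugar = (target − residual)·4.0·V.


residual = 14.695·(0.01821 + 0.09011·e^(−0.04·14.8)) = 1.0002
sugar = (2.8 − 1.0002)·4.0·24.4

175.6653 g


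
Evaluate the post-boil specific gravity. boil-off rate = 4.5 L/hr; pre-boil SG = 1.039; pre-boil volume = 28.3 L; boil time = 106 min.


V_post = V_pre − rate·(t/60);  SG_post = 1 + (SG_pre−1)·V_pre/V_post
V_post = 28.3 − 4.5·(106/60) = 20.3500
SG_post = 1 + (1.039 − 1)·28.3/20.3500

1.0542


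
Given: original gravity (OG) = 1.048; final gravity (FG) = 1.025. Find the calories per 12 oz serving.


ABW = (OG−FG)·131.25·0.79/FG;  °P = 259 − 259/SG (for OG→OE and FG→AE);  RE = 0.1808·OE + 0.8192·AE;  Cal = (6.9·ABW + 4·(RE−0.1))·FG·3.55
ABW = (1.048 − 1.025)·131.25·0.79/1.025 = 2.3266
OE = 259 − 259/1.048 = 11.8626 °P
AE = 259 − 259/1.025 = 6.3171 °P
RE = 0.1808·11.8626 + 0.8192·6.3171 = 7.3197 °P
Cal = (6.9·2.3266 + 4·(7.3197−0.1))·1.025·3.55

163.4988 kcal


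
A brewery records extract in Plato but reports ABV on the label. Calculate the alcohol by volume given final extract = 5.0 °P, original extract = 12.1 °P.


SG = 259/(259 − P);  ABV = (OG − FG)·131.25
OG = 259/(259 − 12.1) = 1.0490
FG = 259/(259 − 5.0) = 1.0197
ABV = (1.0490 − 1.0197)·131.25

3.8486 % ABV


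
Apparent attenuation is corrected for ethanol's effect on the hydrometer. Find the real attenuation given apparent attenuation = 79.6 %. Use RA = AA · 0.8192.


RA = 79.6 · 0.8192

65.2083 %


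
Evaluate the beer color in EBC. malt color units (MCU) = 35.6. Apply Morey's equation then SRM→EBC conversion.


SRM = 1.4922·MCU^0.6859;  EBC = SRM·1.97
SRM = 1.4922·35.6^0.6859 = 17.2968
EBC = 17.2968·1.97

34.0748 EBC


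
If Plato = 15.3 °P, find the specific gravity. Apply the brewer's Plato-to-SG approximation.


SG = 259/(259 − P)
SG = 259/(259 − 15.3)

1.0628


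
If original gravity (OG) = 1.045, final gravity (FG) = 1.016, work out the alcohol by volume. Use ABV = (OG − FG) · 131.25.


ABV = (1.045 − 1.016) · 131.25

3.8062 % ABV


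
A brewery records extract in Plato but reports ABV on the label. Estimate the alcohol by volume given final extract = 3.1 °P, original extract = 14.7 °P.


SG = 259/(259 − P);  ABV = (OG − FG)·131.25
OG = 259/(259 − 14.7) = 1.0602
FG = 259/(259 − 3.1) = 1.0121
ABV = (1.0602 − 1.0121)·131.25

6.3076 % ABV


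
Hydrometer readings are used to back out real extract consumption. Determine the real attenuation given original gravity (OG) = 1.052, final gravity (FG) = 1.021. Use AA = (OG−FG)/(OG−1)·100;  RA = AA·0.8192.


AA = (1.052 − 1.021)/(1.052 − 1)·100 = 59.6154
RA = 59.6154·0.8192

48.8369 %


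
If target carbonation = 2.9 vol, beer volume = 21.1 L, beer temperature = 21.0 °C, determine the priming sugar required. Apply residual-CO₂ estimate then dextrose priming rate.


residual = 14.695·(0.01821 + 0.09011·e^(−0.04·T));  sugar = (target − residual)·4.0·V
residual = 14.695·(0.01821 + 0.09011·e^(−0.04·21.0)) = 0.8393
sugar = (2.9 − 0.8393)·4.0·21.1

173.9271 g


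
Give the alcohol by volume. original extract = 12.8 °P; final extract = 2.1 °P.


SG = 259/(259 − P);  ABV = (OG − FG)·131.25
OG = 259/(259 − 12.8) = 1.0520
FG = 259/(259 − 2.1) = 1.0082
ABV = (1.0520 − 1.0082)·131.25

5.7508 % ABV


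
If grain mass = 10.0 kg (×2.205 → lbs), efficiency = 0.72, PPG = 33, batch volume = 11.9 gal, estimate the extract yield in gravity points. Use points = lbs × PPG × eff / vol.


lbs = 10.0 × 2.205 = 22.0500
points = 22.0500 × 33 × 0.72 / 11.9

44.0259 points


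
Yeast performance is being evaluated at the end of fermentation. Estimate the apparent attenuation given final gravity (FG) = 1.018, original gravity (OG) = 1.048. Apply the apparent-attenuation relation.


AA = (OG − FG)/(OG − 1) · 100
AA = (1.048 − 1.018)/(1.048 − 1) · 100

62.5000 %


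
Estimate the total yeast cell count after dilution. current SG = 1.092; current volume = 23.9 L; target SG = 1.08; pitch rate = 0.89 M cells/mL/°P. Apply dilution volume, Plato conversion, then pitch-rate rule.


V_w = V·((SG_c−1)/(SG_t−1)−1);  °P = 259 − 259/SG_t;  cells = rate·(V+V_w)·°P
V_w = 23.9·((1.092−1)/(1.08−1)−1) = 3.5850
V_final = 23.9 + 3.5850 = 27.4850
°P = 259 − 259/1.08 = 19.1852
cells = 0.89·27.4850·19.1852

469.3013 billion cells


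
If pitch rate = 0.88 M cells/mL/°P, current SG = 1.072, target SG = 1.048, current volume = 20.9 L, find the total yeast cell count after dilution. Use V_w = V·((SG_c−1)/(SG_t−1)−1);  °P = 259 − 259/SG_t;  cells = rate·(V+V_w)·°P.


V_w = 20.9·((1.072−1)/(1.048−1)−1) = 10.4500
V_final = 20.9 + 10.4500 = 31.3500
°P = 259 − 259/1.048 = 11.8626
cells = 0.88·31.3500·11.8626

327.2653 billion cells


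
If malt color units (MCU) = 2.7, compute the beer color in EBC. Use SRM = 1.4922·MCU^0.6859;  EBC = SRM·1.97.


SRM = 1.4922·2.7^0.6859 = 2.9492
EBC = 2.9492·1.97

5.8099 EBC


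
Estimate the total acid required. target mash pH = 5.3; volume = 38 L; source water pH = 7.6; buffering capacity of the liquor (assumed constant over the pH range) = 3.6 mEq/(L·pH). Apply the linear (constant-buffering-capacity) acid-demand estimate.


acid = buffering capacity · (pH_source − pH_target) · V
acid = 3.6 · (7.6 − 5.3) · 38

314.6400 mEq


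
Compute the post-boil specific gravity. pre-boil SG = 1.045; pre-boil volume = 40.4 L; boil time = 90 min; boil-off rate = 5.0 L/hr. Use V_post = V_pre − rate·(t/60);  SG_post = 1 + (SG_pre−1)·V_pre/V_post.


V_post = 40.4 − 5.0·(90/60) = 32.9000
SG_post = 1 + (1.045 − 1)·40.4/32.9000

1.0553


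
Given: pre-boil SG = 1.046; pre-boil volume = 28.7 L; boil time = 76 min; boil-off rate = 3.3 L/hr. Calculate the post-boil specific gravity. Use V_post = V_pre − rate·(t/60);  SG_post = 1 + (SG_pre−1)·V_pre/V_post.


V_post = 28.7 − 3.3·(76/60) = 24.5200
SG_post = 1 + (1.046 − 1)·28.7/24.5200

1.0538


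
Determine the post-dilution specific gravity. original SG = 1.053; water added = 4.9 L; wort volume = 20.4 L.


SG_new = 1 + (SG_old − 1)·V_old/(V_old + V_water)
pts = (1.053 − 1)·1000·20.4/(20.4 + 4.9) = 42.7352
SG_new = 1 + 42.7352/1000

1.0427


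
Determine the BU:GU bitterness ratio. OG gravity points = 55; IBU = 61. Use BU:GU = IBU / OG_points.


BU:GU = 61 / 55

1.1091


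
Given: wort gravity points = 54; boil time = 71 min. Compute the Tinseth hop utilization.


U = 1.65·0.000125^(GP/1000) · (1 − e^(−0.04·t))/4.15
bigness = 1.65·0.000125^(54/1000) = 1.0156
boil_factor = (1 − e^(−0.04·71))/4.15 = 0.2269
U = 1.0156 · 0.2269

0.2304


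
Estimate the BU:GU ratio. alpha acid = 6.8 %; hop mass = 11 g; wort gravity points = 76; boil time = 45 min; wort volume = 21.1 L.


U = 1.65·0.000125^(GP/1000)·(1−e^(−0.04t))/4.15;  IBU = (α/100)·m·U·1000/V;  BU:GU = IBU/GP
U = 1.65·0.000125^(76/1000)·(1−e^(−0.04·45))/4.15 = 0.1676
IBU = (6.8/100)·11·0.1676·1000/21.1 = 5.9423
BU:GU = 5.9423/76

0.0782


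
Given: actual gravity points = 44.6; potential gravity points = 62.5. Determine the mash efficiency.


efficiency = actual / potential × 100
efficiency = 44.6 / 62.5 × 100

71.3600 %


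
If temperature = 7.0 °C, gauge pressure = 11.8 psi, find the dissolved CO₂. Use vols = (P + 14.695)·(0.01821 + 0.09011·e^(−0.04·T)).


vols = (11.8 + 14.695)·(0.01821 + 0.09011·e^(−0.04·7.0))

2.2869 volumes


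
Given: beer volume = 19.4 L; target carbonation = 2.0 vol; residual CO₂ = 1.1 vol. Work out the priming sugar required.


sugar = (target − residual)·4.0·V
sugar = (2.0 − 1.1)·4.0·19.4

69.8400 g


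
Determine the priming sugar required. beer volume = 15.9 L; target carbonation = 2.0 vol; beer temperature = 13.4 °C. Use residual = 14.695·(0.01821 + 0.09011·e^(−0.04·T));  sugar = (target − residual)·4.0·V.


residual = 14.695·(0.01821 + 0.09011·e^(−0.04·13.4)) = 1.0423
sugar = (2.0 − 1.0423)·4.0·15.9

60.9069 g


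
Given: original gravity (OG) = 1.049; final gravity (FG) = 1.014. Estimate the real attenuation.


AA = (OG−FG)/(OG−1)·100;  RA = AA·0.8192
AA = (1.049 − 1.014)/(1.049 − 1)·100 = 71.4286
RA = 71.4286·0.8192

58.5143 %


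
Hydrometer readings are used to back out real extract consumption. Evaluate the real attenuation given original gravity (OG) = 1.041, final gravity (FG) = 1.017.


AA = (OG−FG)/(OG−1)·100;  RA = AA·0.8192
AA = (1.041 − 1.017)/(1.041 − 1)·100 = 58.5366
RA = 58.5366·0.8192

47.9532 %


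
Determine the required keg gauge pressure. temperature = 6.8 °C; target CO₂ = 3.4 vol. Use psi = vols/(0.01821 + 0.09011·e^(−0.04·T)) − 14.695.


psi = 3.4/(0.01821 + 0.09011·e^(−0.04·6.8)) − 14.695

24.4481 psi


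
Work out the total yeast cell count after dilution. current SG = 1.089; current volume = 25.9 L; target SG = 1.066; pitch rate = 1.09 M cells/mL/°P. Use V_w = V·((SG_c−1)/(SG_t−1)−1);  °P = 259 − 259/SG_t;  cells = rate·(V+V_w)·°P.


V_w = 25.9·((1.089−1)/(1.066−1)−1) = 9.0258
V_final = 25.9 + 9.0258 = 34.9258
°P = 259 − 259/1.066 = 16.0356
cells = 1.09·34.9258·16.0356

610.4623 billion cells


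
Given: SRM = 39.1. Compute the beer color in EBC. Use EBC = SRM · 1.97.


EBC = 39.1 · 1.97

77.0270 EBC


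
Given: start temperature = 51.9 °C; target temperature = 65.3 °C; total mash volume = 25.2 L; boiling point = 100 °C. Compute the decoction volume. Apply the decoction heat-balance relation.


V_dec = V_total·(T_target − T_start)/(T_boil − T_start)
V_dec = 25.2·(65.3 − 51.9)/(100 − 51.9)

7.0204 L


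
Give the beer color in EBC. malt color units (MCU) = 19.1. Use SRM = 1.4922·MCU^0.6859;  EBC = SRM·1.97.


SRM = 1.4922·19.1^0.6859 = 11.2846
EBC = 11.2846·1.97

22.2307 EBC


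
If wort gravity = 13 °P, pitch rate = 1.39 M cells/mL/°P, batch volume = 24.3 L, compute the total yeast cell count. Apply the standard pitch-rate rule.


cells (billions) = rate · V_L · °P
cells = 1.39 · 24.3 · 13

439.1010 billion cells


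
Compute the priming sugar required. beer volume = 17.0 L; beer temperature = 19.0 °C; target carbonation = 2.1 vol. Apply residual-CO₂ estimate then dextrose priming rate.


residual = 14.695·(0.01821 + 0.09011·e^(−0.04·T));  sugar = (target − residual)·4.0·V
residual = 14.695·(0.01821 + 0.09011·e^(−0.04·19.0)) = 0.8869
sugar = (2.1 − 0.8869)·4.0·17.0

82.4932 g


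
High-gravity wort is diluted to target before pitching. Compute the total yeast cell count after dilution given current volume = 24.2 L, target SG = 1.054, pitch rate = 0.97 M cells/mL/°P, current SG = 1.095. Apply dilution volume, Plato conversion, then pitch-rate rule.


V_w = V·((SG_c−1)/(SG_t−1)−1);  °P = 259 − 259/SG_t;  cells = rate·(V+V_w)·°P
V_w = 24.2·((1.095−1)/(1.054−1)−1) = 18.3741
V_final = 24.2 + 18.3741 = 42.5741
°P = 259 − 259/1.054 = 13.2694
cells = 0.97·42.5741·13.2694

547.9865 billion cells


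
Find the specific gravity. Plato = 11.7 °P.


SG = 259/(259 − P)
SG = 259/(259 − 11.7)

1.0473


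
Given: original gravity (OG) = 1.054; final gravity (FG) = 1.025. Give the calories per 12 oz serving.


ABW = (OG−FG)·131.25·0.79/FG;  °P = 259 − 259/SG (for OG→OE and FG→AE);  RE = 0.1808·OE + 0.8192·AE;  Cal = (6.9·ABW + 4·(RE−0.1))·FG·3.55
ABW = (1.054 − 1.025)·131.25·0.79/1.025 = 2.9336
OE = 259 − 259/1.054 = 13.2694 °P
AE = 259 − 259/1.025 = 6.3171 °P
RE = 0.1808·13.2694 + 0.8192·6.3171 = 7.5741 °P
Cal = (6.9·2.9336 + 4·(7.5741−0.1))·1.025·3.55

182.4399 kcal


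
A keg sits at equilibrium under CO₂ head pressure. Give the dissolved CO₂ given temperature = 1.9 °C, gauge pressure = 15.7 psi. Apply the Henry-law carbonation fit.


vols = (P + 14.695)·(0.01821 + 0.09011·e^(−0.04·T))
vols = (15.7 + 14.695)·(0.01821 + 0.09011·e^(−0.04·1.9))

3.0919 volumes


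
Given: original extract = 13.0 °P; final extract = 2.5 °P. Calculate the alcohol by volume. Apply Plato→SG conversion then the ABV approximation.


SG = 259/(259 − P);  ABV = (OG − FG)·131.25
OG = 259/(259 − 13.0) = 1.0528
FG = 259/(259 − 2.5) = 1.0097
ABV = (1.0528 − 1.0097)·131.25

5.6567 % ABV


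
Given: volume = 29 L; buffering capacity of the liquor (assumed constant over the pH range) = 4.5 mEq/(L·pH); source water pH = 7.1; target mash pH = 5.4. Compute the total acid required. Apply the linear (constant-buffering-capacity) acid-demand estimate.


acid = buffering capacity · (pH_source − pH_target) · V
acid = 4.5 · (7.1 − 5.4) · 29

221.8500 mEq


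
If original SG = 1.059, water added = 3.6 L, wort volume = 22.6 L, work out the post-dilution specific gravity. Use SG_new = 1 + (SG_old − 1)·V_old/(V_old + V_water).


pts = (1.059 − 1)·1000·22.6/(22.6 + 3.6) = 50.8931
SG_new = 1 + 50.8931/1000

1.0509


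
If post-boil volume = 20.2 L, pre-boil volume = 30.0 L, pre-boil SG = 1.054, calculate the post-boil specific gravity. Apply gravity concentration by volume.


SG_post = 1 + (SG_pre − 1)·V_pre/V_post
pts_pre = (1.054 − 1)·1000 = 54.0000
pts_post = 54.0000·30.0/20.2 = 80.1980
SG_post = 1 + 80.1980/1000

1.0802


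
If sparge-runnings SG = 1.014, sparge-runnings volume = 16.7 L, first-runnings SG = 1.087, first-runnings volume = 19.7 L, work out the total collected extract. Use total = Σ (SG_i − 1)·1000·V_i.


first = (1.087 − 1)·1000·19.7 = 1713.9000
sparge = (1.014 − 1)·1000·16.7 = 233.8000
total = 1713.9000 + 233.8000

1947.7000 gravity·L


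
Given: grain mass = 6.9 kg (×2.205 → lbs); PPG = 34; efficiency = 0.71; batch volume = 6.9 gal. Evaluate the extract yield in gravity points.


points = lbs × PPG × eff / vol
lbs = 6.9 × 2.205 = 15.2145
points = 15.2145 × 34 × 0.71 / 6.9

53.2287 points


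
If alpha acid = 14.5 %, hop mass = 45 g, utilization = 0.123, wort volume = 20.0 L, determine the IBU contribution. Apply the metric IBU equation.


IBU = (α/100)·mass·U·1000 / V
IBU = (14.5/100)·45·0.123·1000 / 20.0

40.1287 IBU


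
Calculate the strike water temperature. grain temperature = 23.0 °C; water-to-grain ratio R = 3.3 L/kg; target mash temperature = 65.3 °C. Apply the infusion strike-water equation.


T_strike = (0.41/R)·(T_mash − T_grain) + T_mash
T_strike = (0.41/3.3)·(65.3 − 23.0) + 65.3

70.5555 °C


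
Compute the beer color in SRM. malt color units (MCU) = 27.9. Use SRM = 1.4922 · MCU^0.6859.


SRM = 1.4922 · 27.9^0.6859

14.6341 SRM


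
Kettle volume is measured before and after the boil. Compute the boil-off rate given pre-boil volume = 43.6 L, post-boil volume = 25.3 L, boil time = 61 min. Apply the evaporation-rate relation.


rate = (V_pre − V_post) / (t_min/60)
rate = (43.6 − 25.3) / (61/60)

18.0000 L/hr


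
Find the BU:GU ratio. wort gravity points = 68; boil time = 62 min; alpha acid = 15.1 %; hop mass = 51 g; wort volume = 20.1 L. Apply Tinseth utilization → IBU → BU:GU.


U = 1.65·0.000125^(GP/1000)·(1−e^(−0.04t))/4.15;  IBU = (α/100)·m·U·1000/V;  BU:GU = IBU/GP
U = 1.65·0.000125^(68/1000)·(1−e^(−0.04·62))/4.15 = 0.1977
IBU = (15.1/100)·51·0.1977·1000/20.1 = 75.7520
BU:GU = 75.7520/68

1.1140


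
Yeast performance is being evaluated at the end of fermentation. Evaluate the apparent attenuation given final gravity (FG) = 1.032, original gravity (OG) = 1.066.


AA = (OG − FG)/(OG − 1) · 100
AA = (1.066 − 1.032)/(1.066 − 1) · 100

51.5152 %


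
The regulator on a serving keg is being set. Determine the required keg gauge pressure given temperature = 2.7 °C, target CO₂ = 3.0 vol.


psi = vols/(0.01821 + 0.09011·e^(−0.04·T)) − 14.695
psi = 3.0/(0.01821 + 0.09011·e^(−0.04·2.7)) − 14.695

15.5789 psi


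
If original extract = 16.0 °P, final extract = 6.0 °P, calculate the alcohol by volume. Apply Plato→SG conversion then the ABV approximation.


SG = 259/(259 − P);  ABV = (OG − FG)·131.25
OG = 259/(259 − 16.0) = 1.0658
FG = 259/(259 − 6.0) = 1.0237
ABV = (1.0658 − 1.0237)·131.25

5.5293 % ABV


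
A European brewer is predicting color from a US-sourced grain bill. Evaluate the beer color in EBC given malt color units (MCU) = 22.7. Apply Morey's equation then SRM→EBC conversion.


SRM = 1.4922·MCU^0.6859;  EBC = SRM·1.97
SRM = 1.4922·22.7^0.6859 = 12.7036
EBC = 12.7036·1.97

25.0260 EBC


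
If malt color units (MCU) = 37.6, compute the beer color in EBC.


SRM = 1.4922·MCU^0.6859;  EBC = SRM·1.97
SRM = 1.4922·37.6^0.6859 = 17.9576
EBC = 17.9576·1.97

35.3765 EBC


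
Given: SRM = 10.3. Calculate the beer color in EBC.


EBC = SRM · 1.97
EBC = 10.3 · 1.97

20.2910 EBC


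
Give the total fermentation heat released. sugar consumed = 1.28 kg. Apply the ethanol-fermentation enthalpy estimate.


Q = m_sugar · 590 kJ/kg
Q = 1.28 · 590

755.2000 kJ


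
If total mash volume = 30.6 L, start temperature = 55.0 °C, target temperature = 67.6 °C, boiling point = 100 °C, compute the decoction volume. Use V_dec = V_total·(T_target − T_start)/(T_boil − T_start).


V_dec = 30.6·(67.6 − 55.0)/(100 − 55.0)

8.5680 L


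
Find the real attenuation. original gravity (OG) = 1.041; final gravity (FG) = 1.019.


AA = (OG−FG)/(OG−1)·100;  RA = AA·0.8192
AA = (1.041 − 1.019)/(1.041 − 1)·100 = 53.6585
RA = 53.6585·0.8192

43.9571 %


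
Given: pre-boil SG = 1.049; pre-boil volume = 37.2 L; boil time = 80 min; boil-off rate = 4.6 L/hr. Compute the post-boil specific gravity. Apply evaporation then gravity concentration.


V_post = V_pre − rate·(t/60);  SG_post = 1 + (SG_pre−1)·V_pre/V_post
V_post = 37.2 − 4.6·(80/60) = 31.0667
SG_post = 1 + (1.049 − 1)·37.2/31.0667

1.0587


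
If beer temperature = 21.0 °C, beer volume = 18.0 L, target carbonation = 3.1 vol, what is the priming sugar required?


residual = 14.695·(0.01821 + 0.09011·e^(−0.04·T));  sugar = (target − residual)·4.0·V
residual = 14.695·(0.01821 + 0.09011·e^(−0.04·21.0)) = 0.8393
sugar = (3.1 − 0.8393)·4.0·18.0

162.7738 g


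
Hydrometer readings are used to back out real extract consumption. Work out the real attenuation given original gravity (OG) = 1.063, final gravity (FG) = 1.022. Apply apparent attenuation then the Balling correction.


AA = (OG−FG)/(OG−1)·100;  RA = AA·0.8192
AA = (1.063 − 1.022)/(1.063 − 1)·100 = 65.0794
RA = 65.0794·0.8192

53.3130 %


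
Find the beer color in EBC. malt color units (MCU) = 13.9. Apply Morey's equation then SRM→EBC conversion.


SRM = 1.4922·MCU^0.6859;  EBC = SRM·1.97
SRM = 1.4922·13.9^0.6859 = 9.0745
EBC = 9.0745·1.97

17.8767 EBC


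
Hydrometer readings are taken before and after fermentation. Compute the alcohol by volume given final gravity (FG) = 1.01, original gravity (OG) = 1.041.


ABV = (OG − FG) · 131.25
ABV = (1.041 − 1.01) · 131.25

4.0687 % ABV


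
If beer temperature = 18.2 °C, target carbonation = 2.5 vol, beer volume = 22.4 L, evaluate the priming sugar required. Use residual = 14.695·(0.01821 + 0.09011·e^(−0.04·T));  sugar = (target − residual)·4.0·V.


residual = 14.695·(0.01821 + 0.09011·e^(−0.04·18.2)) = 0.9070
sugar = (2.5 − 0.9070)·4.0·22.4

142.7327 g


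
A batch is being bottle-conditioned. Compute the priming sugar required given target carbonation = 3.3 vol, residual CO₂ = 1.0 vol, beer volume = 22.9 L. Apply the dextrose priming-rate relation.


sugar = (target − residual)·4.0·V
sugar = (3.3 − 1.0)·4.0·22.9

210.6800 g


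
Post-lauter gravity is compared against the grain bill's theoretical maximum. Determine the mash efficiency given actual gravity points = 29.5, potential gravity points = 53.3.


efficiency = actual / potential × 100
efficiency = 29.5 / 53.3 × 100

55.3471 %


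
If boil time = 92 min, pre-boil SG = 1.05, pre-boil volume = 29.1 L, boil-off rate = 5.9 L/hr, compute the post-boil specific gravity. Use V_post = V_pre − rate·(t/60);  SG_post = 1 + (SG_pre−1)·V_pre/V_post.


V_post = 29.1 − 5.9·(92/60) = 20.0533
SG_post = 1 + (1.05 − 1)·29.1/20.0533

1.0726


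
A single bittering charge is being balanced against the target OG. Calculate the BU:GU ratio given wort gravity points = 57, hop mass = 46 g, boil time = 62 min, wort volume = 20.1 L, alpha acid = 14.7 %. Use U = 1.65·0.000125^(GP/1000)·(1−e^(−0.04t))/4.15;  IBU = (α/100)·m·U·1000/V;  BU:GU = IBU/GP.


U = 1.65·0.000125^(57/1000)·(1−e^(−0.04·62))/4.15 = 0.2183
IBU = (14.7/100)·46·0.2183·1000/20.1 = 73.4270
BU:GU = 73.4270/57

1.2882


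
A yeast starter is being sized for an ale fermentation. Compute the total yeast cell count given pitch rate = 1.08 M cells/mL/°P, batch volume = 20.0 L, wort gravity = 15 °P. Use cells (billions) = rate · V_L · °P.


cells = 1.08 · 20.0 · 15

324.0000 billion cells


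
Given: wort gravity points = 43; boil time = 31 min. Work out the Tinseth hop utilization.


U = 1.65·0.000125^(GP/1000) · (1 − e^(−0.04·t))/4.15
bigness = 1.65·0.000125^(43/1000) = 1.1211
boil_factor = (1 − e^(−0.04·31))/4.15 = 0.1712
U = 1.1211 · 0.1712

0.1920


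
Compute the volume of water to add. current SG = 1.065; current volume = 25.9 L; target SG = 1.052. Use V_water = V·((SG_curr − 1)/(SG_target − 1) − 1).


V_water = 25.9·((1.065 − 1)/(1.052 − 1) − 1)

6.4750 L


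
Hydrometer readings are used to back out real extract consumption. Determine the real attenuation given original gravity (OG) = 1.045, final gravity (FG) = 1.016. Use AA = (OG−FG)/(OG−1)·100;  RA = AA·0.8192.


AA = (1.045 − 1.016)/(1.045 − 1)·100 = 64.4444
RA = 64.4444·0.8192

52.7929 %


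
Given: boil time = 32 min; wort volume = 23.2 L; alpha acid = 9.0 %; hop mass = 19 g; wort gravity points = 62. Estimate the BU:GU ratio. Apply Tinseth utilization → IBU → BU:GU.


U = 1.65·0.000125^(GP/1000)·(1−e^(−0.04t))/4.15;  IBU = (α/100)·m·U·1000/V;  BU:GU = IBU/GP
U = 1.65·0.000125^(62/1000)·(1−e^(−0.04·32))/4.15 = 0.1644
IBU = (9.0/100)·19·0.1644·1000/23.2 = 12.1190
BU:GU = 12.1190/62

0.1955


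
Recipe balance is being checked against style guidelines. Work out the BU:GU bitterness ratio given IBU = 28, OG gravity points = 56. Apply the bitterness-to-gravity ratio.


BU:GU = IBU / OG_points
BU:GU = 28 / 56

0.5000


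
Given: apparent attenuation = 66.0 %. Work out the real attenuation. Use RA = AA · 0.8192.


RA = 66.0 · 0.8192

54.0672 %


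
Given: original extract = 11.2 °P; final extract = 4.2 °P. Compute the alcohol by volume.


SG = 259/(259 − P);  ABV = (OG − FG)·131.25
OG = 259/(259 − 11.2) = 1.0452
FG = 259/(259 − 4.2) = 1.0165
ABV = (1.0452 − 1.0165)·131.25

3.7687 % ABV


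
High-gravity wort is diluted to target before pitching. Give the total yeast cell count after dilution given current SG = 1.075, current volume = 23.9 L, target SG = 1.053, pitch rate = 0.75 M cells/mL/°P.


V_w = V·((SG_c−1)/(SG_t−1)−1);  °P = 259 − 259/SG_t;  cells = rate·(V+V_w)·°P
V_w = 23.9·((1.075−1)/(1.053−1)−1) = 9.9208
V_final = 23.9 + 9.9208 = 33.8208
°P = 259 − 259/1.053 = 13.0361
cells = 0.75·33.8208·13.0361

330.6677 billion cells


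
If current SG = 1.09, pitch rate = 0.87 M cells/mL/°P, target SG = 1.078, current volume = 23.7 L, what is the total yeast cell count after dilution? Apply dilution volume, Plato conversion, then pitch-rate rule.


V_w = V·((SG_c−1)/(SG_t−1)−1);  °P = 259 − 259/SG_t;  cells = rate·(V+V_w)·°P
V_w = 23.7·((1.09−1)/(1.078−1)−1) = 3.6462
V_final = 23.7 + 3.6462 = 27.3462
°P = 259 − 259/1.078 = 18.7403
cells = 0.87·27.3462·18.7403

445.8524 billion cells


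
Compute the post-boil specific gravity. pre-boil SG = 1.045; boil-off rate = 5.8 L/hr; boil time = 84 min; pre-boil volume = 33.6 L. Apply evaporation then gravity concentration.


V_post = V_pre − rate·(t/60);  SG_post = 1 + (SG_pre−1)·V_pre/V_post
V_post = 33.6 − 5.8·(84/60) = 25.4800
SG_post = 1 + (1.045 − 1)·33.6/25.4800

1.0593


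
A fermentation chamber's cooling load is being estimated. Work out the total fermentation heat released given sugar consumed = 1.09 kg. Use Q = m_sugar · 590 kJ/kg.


Q = 1.09 · 590

643.1000 kJ


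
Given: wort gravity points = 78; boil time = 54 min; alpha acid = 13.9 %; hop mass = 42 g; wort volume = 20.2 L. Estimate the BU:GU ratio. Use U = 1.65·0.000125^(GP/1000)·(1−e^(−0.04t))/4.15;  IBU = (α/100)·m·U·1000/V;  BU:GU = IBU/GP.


U = 1.65·0.000125^(78/1000)·(1−e^(−0.04·54))/4.15 = 0.1745
IBU = (13.9/100)·42·0.1745·1000/20.2 = 50.4303
BU:GU = 50.4303/78

0.6465


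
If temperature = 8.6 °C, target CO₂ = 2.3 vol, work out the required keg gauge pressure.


psi = vols/(0.01821 + 0.09011·e^(−0.04·T)) − 14.695
psi = 2.3/(0.01821 + 0.09011·e^(−0.04·8.6)) − 14.695

13.3225 psi


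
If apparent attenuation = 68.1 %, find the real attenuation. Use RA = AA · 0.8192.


RA = 68.1 · 0.8192

55.7875 %


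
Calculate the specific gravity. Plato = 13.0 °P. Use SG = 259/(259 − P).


SG = 259/(259 − 13.0)

1.0528


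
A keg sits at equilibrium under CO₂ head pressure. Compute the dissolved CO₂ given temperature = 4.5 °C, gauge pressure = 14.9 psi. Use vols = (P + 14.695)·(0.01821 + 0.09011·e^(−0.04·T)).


vols = (14.9 + 14.695)·(0.01821 + 0.09011·e^(−0.04·4.5))

2.7664 volumes


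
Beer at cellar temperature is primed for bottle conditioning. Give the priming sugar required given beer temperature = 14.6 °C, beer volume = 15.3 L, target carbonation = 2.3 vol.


residual = 14.695·(0.01821 + 0.09011·e^(−0.04·T));  sugar = (target − residual)·4.0·V
residual = 14.695·(0.01821 + 0.09011·e^(−0.04·14.6)) = 1.0060
sugar = (2.3 − 1.0060)·4.0·15.3

79.1907 g


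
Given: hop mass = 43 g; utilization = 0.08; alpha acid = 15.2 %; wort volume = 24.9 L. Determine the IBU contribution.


IBU = (α/100)·mass·U·1000 / V
IBU = (15.2/100)·43·0.08·1000 / 24.9

20.9992 IBU


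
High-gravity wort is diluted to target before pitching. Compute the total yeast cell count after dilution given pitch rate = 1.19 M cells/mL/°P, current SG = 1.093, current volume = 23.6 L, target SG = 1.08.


V_w = V·((SG_c−1)/(SG_t−1)−1);  °P = 259 − 259/SG_t;  cells = rate·(V+V_w)·°P
V_w = 23.6·((1.093−1)/(1.08−1)−1) = 3.8350
V_final = 23.6 + 3.8350 = 27.4350
°P = 259 − 259/1.08 = 19.1852
cells = 1.19·27.4350·19.1852

626.3512 billion cells


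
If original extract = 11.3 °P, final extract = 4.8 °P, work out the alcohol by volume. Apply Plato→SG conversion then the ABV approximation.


SG = 259/(259 − P);  ABV = (OG − FG)·131.25
OG = 259/(259 − 11.3) = 1.0456
FG = 259/(259 − 4.8) = 1.0189
ABV = (1.0456 − 1.0189)·131.25

3.5092 % ABV


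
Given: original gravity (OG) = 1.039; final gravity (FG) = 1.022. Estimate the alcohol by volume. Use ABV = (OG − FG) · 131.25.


ABV = (1.039 − 1.022) · 131.25

2.2312 % ABV


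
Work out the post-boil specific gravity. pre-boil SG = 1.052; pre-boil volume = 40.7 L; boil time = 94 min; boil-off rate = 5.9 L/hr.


V_post = V_pre − rate·(t/60);  SG_post = 1 + (SG_pre−1)·V_pre/V_post
V_post = 40.7 − 5.9·(94/60) = 31.4567
SG_post = 1 + (1.052 − 1)·40.7/31.4567

1.0673


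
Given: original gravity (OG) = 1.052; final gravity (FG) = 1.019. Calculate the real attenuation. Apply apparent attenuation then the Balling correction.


AA = (OG−FG)/(OG−1)·100;  RA = AA·0.8192
AA = (1.052 − 1.019)/(1.052 − 1)·100 = 63.4615
RA = 63.4615·0.8192

51.9877 %


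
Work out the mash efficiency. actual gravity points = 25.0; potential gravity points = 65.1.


efficiency = actual / potential × 100
efficiency = 25.0 / 65.1 × 100

38.4025 %


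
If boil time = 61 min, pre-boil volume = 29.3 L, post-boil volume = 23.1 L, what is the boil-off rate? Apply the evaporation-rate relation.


rate = (V_pre − V_post) / (t_min/60)
rate = (29.3 − 23.1) / (61/60)

6.0984 L/hr


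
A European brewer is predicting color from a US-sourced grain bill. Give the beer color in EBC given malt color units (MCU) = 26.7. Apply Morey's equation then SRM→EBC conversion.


SRM = 1.4922·MCU^0.6859;  EBC = SRM·1.97
SRM = 1.4922·26.7^0.6859 = 14.1994
EBC = 14.1994·1.97

27.9729 EBC


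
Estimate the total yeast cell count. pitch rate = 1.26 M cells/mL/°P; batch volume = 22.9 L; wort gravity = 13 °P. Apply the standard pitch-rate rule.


cells (billions) = rate · V_L · °P
cells = 1.26 · 22.9 · 13

375.1020 billion cells


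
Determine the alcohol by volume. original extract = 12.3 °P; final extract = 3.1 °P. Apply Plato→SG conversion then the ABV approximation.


SG = 259/(259 − P);  ABV = (OG − FG)·131.25
OG = 259/(259 − 12.3) = 1.0499
FG = 259/(259 − 3.1) = 1.0121
ABV = (1.0499 − 1.0121)·131.25

4.9539 % ABV


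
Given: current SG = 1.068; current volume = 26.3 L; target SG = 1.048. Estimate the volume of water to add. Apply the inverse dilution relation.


V_water = V·((SG_curr − 1)/(SG_target − 1) − 1)
V_water = 26.3·((1.068 − 1)/(1.048 − 1) − 1)

10.9583 L


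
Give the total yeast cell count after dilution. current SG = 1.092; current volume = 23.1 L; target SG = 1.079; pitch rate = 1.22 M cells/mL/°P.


V_w = V·((SG_c−1)/(SG_t−1)−1);  °P = 259 − 259/SG_t;  cells = rate·(V+V_w)·°P
V_w = 23.1·((1.092−1)/(1.079−1)−1) = 3.8013
V_final = 23.1 + 3.8013 = 26.9013
°P = 259 − 259/1.079 = 18.9629
cells = 1.22·26.9013·18.9629

622.3547 billion cells


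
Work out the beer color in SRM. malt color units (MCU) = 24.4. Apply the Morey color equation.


SRM = 1.4922 · MCU^0.6859
SRM = 1.4922 · 24.4^0.6859

13.3487 SRM


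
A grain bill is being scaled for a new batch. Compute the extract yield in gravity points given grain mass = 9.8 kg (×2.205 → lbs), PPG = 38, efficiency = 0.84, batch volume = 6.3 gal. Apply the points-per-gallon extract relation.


points = lbs × PPG × eff / vol
lbs = 9.8 × 2.205 = 21.6090
points = 21.6090 × 38 × 0.84 / 6.3

109.4856 points


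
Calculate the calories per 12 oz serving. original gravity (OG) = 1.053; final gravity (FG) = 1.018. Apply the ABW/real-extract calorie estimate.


ABW = (OG−FG)·131.25·0.79/FG;  °P = 259 − 259/SG (for OG→OE and FG→AE);  RE = 0.1808·OE + 0.8192·AE;  Cal = (6.9·ABW + 4·(RE−0.1))·FG·3.55
ABW = (1.053 − 1.018)·131.25·0.79/1.018 = 3.5649
OE = 259 − 259/1.053 = 13.0361 °P
AE = 259 − 259/1.018 = 4.5796 °P
RE = 0.1808·13.0361 + 0.8192·4.5796 = 6.1085 °P
Cal = (6.9·3.5649 + 4·(6.1085−0.1))·1.018·3.55

175.7505 kcal


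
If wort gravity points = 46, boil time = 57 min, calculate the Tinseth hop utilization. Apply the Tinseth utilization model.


U = 1.65·0.000125^(GP/1000) · (1 − e^(−0.04·t))/4.15
bigness = 1.65·0.000125^(46/1000) = 1.0913
boil_factor = (1 − e^(−0.04·57))/4.15 = 0.2163
U = 1.0913 · 0.2163

0.2361


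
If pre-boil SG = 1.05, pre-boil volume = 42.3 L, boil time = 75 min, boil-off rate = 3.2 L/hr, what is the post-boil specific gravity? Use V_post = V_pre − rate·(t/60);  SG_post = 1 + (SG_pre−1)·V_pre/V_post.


V_post = 42.3 − 3.2·(75/60) = 38.3000
SG_post = 1 + (1.05 − 1)·42.3/38.3000

1.0552


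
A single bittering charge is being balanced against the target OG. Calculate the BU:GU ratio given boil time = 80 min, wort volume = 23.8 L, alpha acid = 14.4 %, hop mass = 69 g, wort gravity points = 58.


U = 1.65·0.000125^(GP/1000)·(1−e^(−0.04t))/4.15;  IBU = (α/100)·m·U·1000/V;  BU:GU = IBU/GP
U = 1.65·0.000125^(58/1000)·(1−e^(−0.04·80))/4.15 = 0.2265
IBU = (14.4/100)·69·0.2265·1000/23.8 = 94.5404
BU:GU = 94.5404/58

1.6300


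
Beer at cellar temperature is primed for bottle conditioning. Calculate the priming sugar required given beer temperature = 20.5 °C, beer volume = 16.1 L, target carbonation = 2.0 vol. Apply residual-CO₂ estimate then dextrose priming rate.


residual = 14.695·(0.01821 + 0.09011·e^(−0.04·T));  sugar = (target − residual)·4.0·V
residual = 14.695·(0.01821 + 0.09011·e^(−0.04·20.5)) = 0.8508
sugar = (2.0 − 0.8508)·4.0·16.1

74.0084 g


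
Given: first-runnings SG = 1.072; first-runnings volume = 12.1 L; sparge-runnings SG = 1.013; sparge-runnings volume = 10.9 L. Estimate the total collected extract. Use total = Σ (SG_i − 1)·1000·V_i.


first = (1.072 − 1)·1000·12.1 = 871.2000
sparge = (1.013 − 1)·1000·10.9 = 141.7000
total = 871.2000 + 141.7000

1012.9000 gravity·L


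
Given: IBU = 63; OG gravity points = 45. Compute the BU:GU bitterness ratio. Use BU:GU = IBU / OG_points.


BU:GU = 63 / 45

1.4000


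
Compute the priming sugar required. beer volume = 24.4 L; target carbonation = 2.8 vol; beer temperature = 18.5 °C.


residual = 14.695·(0.01821 + 0.09011·e^(−0.04·T));  sugar = (target − residual)·4.0·V
residual = 14.695·(0.01821 + 0.09011·e^(−0.04·18.5)) = 0.8994
sugar = (2.8 − 0.8994)·4.0·24.4

185.5011 g


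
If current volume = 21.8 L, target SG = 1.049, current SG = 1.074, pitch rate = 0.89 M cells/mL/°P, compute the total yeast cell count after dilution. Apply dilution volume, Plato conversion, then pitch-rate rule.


V_w = V·((SG_c−1)/(SG_t−1)−1);  °P = 259 − 259/SG_t;  cells = rate·(V+V_w)·°P
V_w = 21.8·((1.074−1)/(1.049−1)−1) = 11.1224
V_final = 21.8 + 11.1224 = 32.9224
°P = 259 − 259/1.049 = 12.0982
cells = 0.89·32.9224·12.0982

354.4888 billion cells


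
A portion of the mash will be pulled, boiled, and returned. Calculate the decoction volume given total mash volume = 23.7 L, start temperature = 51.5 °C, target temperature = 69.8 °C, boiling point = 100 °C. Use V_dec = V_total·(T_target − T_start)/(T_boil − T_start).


V_dec = 23.7·(69.8 − 51.5)/(100 − 51.5)

8.9425 L


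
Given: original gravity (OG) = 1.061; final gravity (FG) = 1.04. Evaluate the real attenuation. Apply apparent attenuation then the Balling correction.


AA = (OG−FG)/(OG−1)·100;  RA = AA·0.8192
AA = (1.061 − 1.04)/(1.061 − 1)·100 = 34.4262
RA = 34.4262·0.8192

28.2020 %


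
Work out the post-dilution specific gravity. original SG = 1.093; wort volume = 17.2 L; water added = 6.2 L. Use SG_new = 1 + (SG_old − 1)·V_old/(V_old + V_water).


pts = (1.093 − 1)·1000·17.2/(17.2 + 6.2) = 68.3590
SG_new = 1 + 68.3590/1000

1.0684


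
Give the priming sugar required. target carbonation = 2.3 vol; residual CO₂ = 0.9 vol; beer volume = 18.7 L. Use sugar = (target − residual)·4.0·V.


sugar = (2.3 − 0.9)·4.0·18.7

104.7200 g


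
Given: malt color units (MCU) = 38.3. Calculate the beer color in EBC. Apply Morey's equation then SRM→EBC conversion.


SRM = 1.4922·MCU^0.6859;  EBC = SRM·1.97
SRM = 1.4922·38.3^0.6859 = 18.1862
EBC = 18.1862·1.97

35.8269 EBC


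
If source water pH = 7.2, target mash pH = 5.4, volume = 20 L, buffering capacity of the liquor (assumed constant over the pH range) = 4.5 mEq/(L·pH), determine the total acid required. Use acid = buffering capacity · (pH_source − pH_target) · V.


acid = 4.5 · (7.2 − 5.4) · 20

162.0000 mEq


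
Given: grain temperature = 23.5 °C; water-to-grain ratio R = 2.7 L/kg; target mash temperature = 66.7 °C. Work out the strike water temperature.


T_strike = (0.41/R)·(T_mash − T_grain) + T_mash
T_strike = (0.41/2.7)·(66.7 − 23.5) + 66.7

73.2600 °C


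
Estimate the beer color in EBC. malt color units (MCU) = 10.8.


SRM = 1.4922·MCU^0.6859;  EBC = SRM·1.97
SRM = 1.4922·10.8^0.6859 = 7.6322
EBC = 7.6322·1.97

15.0355 EBC


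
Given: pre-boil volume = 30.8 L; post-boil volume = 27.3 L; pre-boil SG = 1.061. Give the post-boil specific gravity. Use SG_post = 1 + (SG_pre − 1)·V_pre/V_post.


pts_pre = (1.061 − 1)·1000 = 61.0000
pts_post = 61.0000·30.8/27.3 = 68.8205
SG_post = 1 + 68.8205/1000

1.0688


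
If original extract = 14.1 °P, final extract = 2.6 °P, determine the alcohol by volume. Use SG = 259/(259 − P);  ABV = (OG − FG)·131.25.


OG = 259/(259 − 14.1) = 1.0576
FG = 259/(259 − 2.6) = 1.0101
ABV = (1.0576 − 1.0101)·131.25

6.2257 % ABV


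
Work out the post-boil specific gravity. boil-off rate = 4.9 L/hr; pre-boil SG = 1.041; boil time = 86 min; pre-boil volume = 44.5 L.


V_post = V_pre − rate·(t/60);  SG_post = 1 + (SG_pre−1)·V_pre/V_post
V_post = 44.5 − 4.9·(86/60) = 37.4767
SG_post = 1 + (1.041 − 1)·44.5/37.4767

1.0487
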